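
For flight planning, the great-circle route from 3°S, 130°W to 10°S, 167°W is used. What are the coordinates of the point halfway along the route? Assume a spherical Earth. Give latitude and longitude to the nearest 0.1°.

≈ 6.9°S, 148.4°W

Write both endpoints as unit vectors p₁, p₂ with components (cos φ cos λ, cos φ sin λ, sin φ).
The central angle between the endpoints is δ = arccos(p₁·p₂) ≈ 0.653 rad (37.4°).
Interpolate at f = 1/2 with slerp weights a = sin((1−f)δ)/sin δ ≈ 0.528, b = sin(fδ)/sin δ ≈ 0.528.
p = a·p₁ + b·p₂ ≈ (-0.845, -0.521, -0.119); φ = arcsin(p_z) ≈ -6.85°, λ = atan2(p_y, p_x) ≈ -148.37°.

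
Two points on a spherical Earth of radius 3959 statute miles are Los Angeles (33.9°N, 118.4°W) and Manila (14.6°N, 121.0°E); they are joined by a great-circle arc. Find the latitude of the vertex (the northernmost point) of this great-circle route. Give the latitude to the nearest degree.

The great circle lies in the plane with unit normal n̂ = (p₁ × p₂)/|p₁ × p₂|.
Here n̂_z ≈ -0.718; the vertex latitude is φ_max = arccos|n̂_z| ≈ 44.1°.

≈ 44°N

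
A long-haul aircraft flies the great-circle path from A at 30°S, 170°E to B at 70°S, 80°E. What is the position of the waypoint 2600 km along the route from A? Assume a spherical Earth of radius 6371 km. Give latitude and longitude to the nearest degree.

The haversine formula gives a central angle δ ≈ 1.082 rad (62.0°) between the endpoints. The total great-circle distance is δ·R ≈ 1.082 × 6371 ≈ 6891 km, so the target fraction is f = 2600/6891 ≈ 0.377.
Interpolate at f ≈ 0.377 with slerp weights a = sin((1−f)δ)/sin δ ≈ 0.707, b = sin(fδ)/sin δ ≈ 0.450.
p = a·p₁ + b·p₂ ≈ (-0.576, 0.258, -0.776); φ = arcsin(p_z) ≈ -50.88°, λ = atan2(p_y, p_x) ≈ 155.90°.

≈ 51°S, 156°E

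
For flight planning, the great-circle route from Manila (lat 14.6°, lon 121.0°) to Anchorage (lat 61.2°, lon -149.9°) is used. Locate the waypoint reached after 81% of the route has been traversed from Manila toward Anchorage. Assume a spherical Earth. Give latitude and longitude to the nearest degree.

Convert each endpoint to a unit vector on the sphere (x = cos φ cos λ, y = cos φ sin λ, z = sin φ).
The central angle between the endpoints is δ = arccos(p₁·p₂) ≈ 1.341 rad (76.8°).
Interpolate at f = 0.81 with slerp weights a = sin((1−f)δ)/sin δ ≈ 0.259, b = sin(fδ)/sin δ ≈ 0.909.
p = a·p₁ + b·p₂ ≈ (-0.508, -0.005, 0.862); φ = arcsin(p_z) ≈ 59.49°, λ = atan2(p_y, p_x) ≈ -179.45°.

≈ lat 59°, lon -179°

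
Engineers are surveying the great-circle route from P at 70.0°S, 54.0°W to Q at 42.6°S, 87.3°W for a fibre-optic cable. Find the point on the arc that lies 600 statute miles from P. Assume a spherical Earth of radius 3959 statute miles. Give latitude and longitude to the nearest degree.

Convert each endpoint to a unit vector on the sphere (x = cos φ cos λ, y = cos φ sin λ, z = sin φ).
The central angle between the endpoints is δ = arccos(p₁·p₂) ≈ 0.561 rad (32.2°). The total great-circle distance is δ·R ≈ 0.561 × 3959 ≈ 2223 mi, so the target fraction is f = 600/2223 ≈ 0.270.
Interpolate at f ≈ 0.270 with slerp weights a = sin((1−f)δ)/sin δ ≈ 0.749, b = sin(fδ)/sin δ ≈ 0.284.
p = a·p₁ + b·p₂ ≈ (0.160, -0.416, -0.895); φ = arcsin(p_z) ≈ -63.55°, λ = atan2(p_y, p_x) ≈ -68.91°.

≈ 64°S, 69°W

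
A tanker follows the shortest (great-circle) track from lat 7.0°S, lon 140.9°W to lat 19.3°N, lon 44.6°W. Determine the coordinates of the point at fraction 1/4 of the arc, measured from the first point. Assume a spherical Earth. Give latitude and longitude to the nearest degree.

From cos δ = sin φ₁ sin φ₂ + cos φ₁ cos φ₂ cos Δλ, the central angle is δ ≈ 1.714 rad (98.2°).
Interpolate at f = 1/4 with slerp weights a = sin((1−f)δ)/sin δ ≈ 0.970, b = sin(fδ)/sin δ ≈ 0.420.
p = a·p₁ + b·p₂ ≈ (-0.465, -0.885, 0.021); φ = arcsin(p_z) ≈ 1.18°, λ = atan2(p_y, p_x) ≈ -117.70°.

≈ lat 1°N, lon 118°W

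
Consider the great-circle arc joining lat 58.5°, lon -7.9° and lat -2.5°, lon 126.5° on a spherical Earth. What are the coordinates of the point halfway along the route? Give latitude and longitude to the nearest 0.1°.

Write both endpoints as unit vectors p₁, p₂ with components (cos φ cos λ, cos φ sin λ, sin φ).
The central angle between the endpoints is δ = arccos(p₁·p₂) ≈ 1.985 rad (113.7°).
Interpolate at f = 1/2 with slerp weights a = sin((1−f)δ)/sin δ ≈ 0.915, b = sin(fδ)/sin δ ≈ 0.915.
p = a·p₁ + b·p₂ ≈ (-0.070, 0.669, 0.740); φ = arcsin(p_z) ≈ 47.73°, λ = atan2(p_y, p_x) ≈ 95.99°.

≈ lat 47.7°, lon 96.0°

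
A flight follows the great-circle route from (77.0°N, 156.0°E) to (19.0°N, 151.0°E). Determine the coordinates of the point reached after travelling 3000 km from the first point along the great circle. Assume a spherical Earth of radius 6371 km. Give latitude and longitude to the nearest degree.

Write both endpoints as unit vectors p₁, p₂ with components (cos φ cos λ, cos φ sin λ, sin φ).
The central angle between the endpoints is δ = arccos(p₁·p₂) ≈ 1.013 rad (58.1°). The total great-circle distance is δ·R ≈ 1.013 × 6371 ≈ 6455 km, so the target fraction is f = 3000/6455 ≈ 0.465.
Interpolate at f ≈ 0.465 with slerp weights a = sin((1−f)δ)/sin δ ≈ 0.608, b = sin(fδ)/sin δ ≈ 0.535.
p = a·p₁ + b·p₂ ≈ (-0.567, 0.301, 0.767); φ = arcsin(p_z) ≈ 50.06°, λ = atan2(p_y, p_x) ≈ 152.06°.

≈ (50°N, 152°E)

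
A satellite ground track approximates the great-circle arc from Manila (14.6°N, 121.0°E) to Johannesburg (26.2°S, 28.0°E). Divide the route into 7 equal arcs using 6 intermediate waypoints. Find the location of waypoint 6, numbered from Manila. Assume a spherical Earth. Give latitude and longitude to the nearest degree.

≈ 23°S, 43°E

Write both endpoints as unit vectors p₁, p₂ with components (cos φ cos λ, cos φ sin λ, sin φ).
The central angle between the endpoints is δ = arccos(p₁·p₂) ≈ 1.728 rad (99.0°).
Interpolate at f = 6/7 with slerp weights a = sin((1−f)δ)/sin δ ≈ 0.247, b = sin(fδ)/sin δ ≈ 1.008.
p = a·p₁ + b·p₂ ≈ (0.676, 0.630, -0.383); φ = arcsin(p_z) ≈ -22.51°, λ = atan2(p_y, p_x) ≈ 43.00°.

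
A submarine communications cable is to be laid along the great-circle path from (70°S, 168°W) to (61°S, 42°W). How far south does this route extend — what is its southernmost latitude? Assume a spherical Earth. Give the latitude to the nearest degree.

The great circle lies in the plane with unit normal n̂ = (p₁ × p₂)/|p₁ × p₂|.
Here n̂_z ≈ +0.195; the vertex latitude is φ_max = arccos|n̂_z| ≈ 78.8°.
Check via Clairaut: cos φ_max = |cos φ₁| · sin C = cos(70.0°)·sin(145.3°) ≈ 0.195, again giving ≈ 78.8°.

≈ 79°S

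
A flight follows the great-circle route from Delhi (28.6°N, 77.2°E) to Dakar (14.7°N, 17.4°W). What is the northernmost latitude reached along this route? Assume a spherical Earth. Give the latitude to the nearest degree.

≈ 32°N

The great circle lies in the plane with unit normal n̂ = (p₁ × p₂)/|p₁ × p₂|.
Here n̂_z ≈ -0.848; the vertex latitude is φ_max = arccos|n̂_z| ≈ 32.0°.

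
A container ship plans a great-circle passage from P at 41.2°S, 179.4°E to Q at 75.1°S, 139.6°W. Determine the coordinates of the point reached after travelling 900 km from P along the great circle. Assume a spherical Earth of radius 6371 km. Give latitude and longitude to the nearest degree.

From cos δ = sin φ₁ sin φ₂ + cos φ₁ cos φ₂ cos Δλ, the central angle is δ ≈ 0.672 rad (38.5°). The total great-circle distance is δ·R ≈ 0.672 × 6371 ≈ 4282 km, so the target fraction is f = 900/4282 ≈ 0.210.
Interpolate at f ≈ 0.210 with slerp weights a = sin((1−f)δ)/sin δ ≈ 0.813, b = sin(fδ)/sin δ ≈ 0.226.
p = a·p₁ + b·p₂ ≈ (-0.656, -0.031, -0.754); φ = arcsin(p_z) ≈ -48.95°, λ = atan2(p_y, p_x) ≈ -177.27°.

≈ 49°S, 177°W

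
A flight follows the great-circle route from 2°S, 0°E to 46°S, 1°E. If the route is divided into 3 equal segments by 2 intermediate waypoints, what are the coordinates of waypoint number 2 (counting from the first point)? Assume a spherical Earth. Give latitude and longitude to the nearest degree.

≈ 31°S, 1°E

Convert each endpoint to a unit vector on the sphere (x = cos φ cos λ, y = cos φ sin λ, z = sin φ).
The central angle between the endpoints is δ = arccos(p₁·p₂) ≈ 0.768 rad (44.0°).
Interpolate at f = 2/3 with slerp weights a = sin((1−f)δ)/sin δ ≈ 0.365, b = sin(fδ)/sin δ ≈ 0.705.
p = a·p₁ + b·p₂ ≈ (0.854, 0.009, -0.520); φ = arcsin(p_z) ≈ -31.33°, λ = atan2(p_y, p_x) ≈ 0.57°.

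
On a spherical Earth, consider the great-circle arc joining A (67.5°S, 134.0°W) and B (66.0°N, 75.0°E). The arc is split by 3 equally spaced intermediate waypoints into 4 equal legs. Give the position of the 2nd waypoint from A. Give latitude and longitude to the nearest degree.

≈ (3°S, 144°E)

Write both endpoints as unit vectors p₁, p₂ with components (cos φ cos λ, cos φ sin λ, sin φ).
The central angle between the endpoints is δ = arccos(p₁·p₂) ≈ 2.942 rad (168.6°).
Interpolate at f = 2/4 with slerp weights a = sin((1−f)δ)/sin δ ≈ 5.018, b = sin(fδ)/sin δ ≈ 5.018.
p = a·p₁ + b·p₂ ≈ (-0.806, 0.590, -0.052); φ = arcsin(p_z) ≈ -2.97°, λ = atan2(p_y, p_x) ≈ 143.78°.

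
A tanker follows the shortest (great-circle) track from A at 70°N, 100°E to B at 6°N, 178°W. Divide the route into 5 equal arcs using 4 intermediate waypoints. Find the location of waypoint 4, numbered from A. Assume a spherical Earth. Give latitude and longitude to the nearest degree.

≈ 21°N, 176°E

Convert each endpoint to a unit vector on the sphere (x = cos φ cos λ, y = cos φ sin λ, z = sin φ).
The central angle between the endpoints is δ = arccos(p₁·p₂) ≈ 1.425 rad (81.6°).
Interpolate at f = 4/5 with slerp weights a = sin((1−f)δ)/sin δ ≈ 0.284, b = sin(fδ)/sin δ ≈ 0.918.
p = a·p₁ + b·p₂ ≈ (-0.930, 0.064, 0.363); φ = arcsin(p_z) ≈ 21.28°, λ = atan2(p_y, p_x) ≈ 176.07°.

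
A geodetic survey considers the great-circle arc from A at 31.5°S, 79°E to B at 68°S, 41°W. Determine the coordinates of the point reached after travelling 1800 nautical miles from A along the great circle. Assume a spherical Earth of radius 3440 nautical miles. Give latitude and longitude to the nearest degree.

≈ 59°S, 60°E

The haversine formula gives a central angle δ ≈ 1.240 rad (71.0°) between the endpoints. The total great-circle distance is δ·R ≈ 1.240 × 3440 ≈ 4266 nmi, so the target fraction is f = 1800/4266 ≈ 0.422.
Interpolate at f ≈ 0.422 with slerp weights a = sin((1−f)δ)/sin δ ≈ 0.695, b = sin(fδ)/sin δ ≈ 0.528.
p = a·p₁ + b·p₂ ≈ (0.262, 0.452, -0.853); φ = arcsin(p_z) ≈ -58.52°, λ = atan2(p_y, p_x) ≈ 59.84°.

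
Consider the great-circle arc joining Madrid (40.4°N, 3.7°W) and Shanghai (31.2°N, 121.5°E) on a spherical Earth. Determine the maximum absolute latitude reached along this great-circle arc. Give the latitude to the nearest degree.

The great circle lies in the plane with unit normal n̂ = (p₁ × p₂)/|p₁ × p₂|.
Here n̂_z ≈ +0.533; the vertex latitude is φ_max = arccos|n̂_z| ≈ 57.8°.

≈ 58°N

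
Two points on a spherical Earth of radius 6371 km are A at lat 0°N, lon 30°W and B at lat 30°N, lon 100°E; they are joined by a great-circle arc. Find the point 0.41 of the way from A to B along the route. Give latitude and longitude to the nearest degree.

Convert each endpoint to a unit vector on the sphere (x = cos φ cos λ, y = cos φ sin λ, z = sin φ).
The central angle between the endpoints is δ = arccos(p₁·p₂) ≈ 2.161 rad (123.8°).
Interpolate at f = 0.41 with slerp weights a = sin((1−f)δ)/sin δ ≈ 1.152, b = sin(fδ)/sin δ ≈ 0.932.
p = a·p₁ + b·p₂ ≈ (0.857, 0.219, 0.466); φ = arcsin(p_z) ≈ 27.79°, λ = atan2(p_y, p_x) ≈ 14.36°.

≈ lat 28°N, lon 14°E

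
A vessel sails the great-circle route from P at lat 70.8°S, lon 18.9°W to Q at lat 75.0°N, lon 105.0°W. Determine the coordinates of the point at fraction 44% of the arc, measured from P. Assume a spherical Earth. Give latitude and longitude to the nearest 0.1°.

≈ lat 6.3°S, lon 53.7°W

The haversine formula gives a central angle δ ≈ 2.705 rad (155.0°) between the endpoints.
Interpolate at f = 0.44 with slerp weights a = sin((1−f)δ)/sin δ ≈ 2.364, b = sin(fδ)/sin δ ≈ 2.198.
p = a·p₁ + b·p₂ ≈ (0.588, -0.801, -0.109); φ = arcsin(p_z) ≈ -6.26°, λ = atan2(p_y, p_x) ≈ -53.72°.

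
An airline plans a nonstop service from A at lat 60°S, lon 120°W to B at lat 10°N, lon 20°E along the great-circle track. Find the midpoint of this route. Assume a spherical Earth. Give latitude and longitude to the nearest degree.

Write both endpoints as unit vectors p₁, p₂ with components (cos φ cos λ, cos φ sin λ, sin φ).
The central angle between the endpoints is δ = arccos(p₁·p₂) ≈ 2.127 rad (121.8°).
Interpolate at f = 1/2 with slerp weights a = sin((1−f)δ)/sin δ ≈ 1.029, b = sin(fδ)/sin δ ≈ 1.029.
p = a·p₁ + b·p₂ ≈ (0.695, -0.099, -0.712); φ = arcsin(p_z) ≈ -45.42°, λ = atan2(p_y, p_x) ≈ -8.11°.

≈ lat 45°S, lon 8°W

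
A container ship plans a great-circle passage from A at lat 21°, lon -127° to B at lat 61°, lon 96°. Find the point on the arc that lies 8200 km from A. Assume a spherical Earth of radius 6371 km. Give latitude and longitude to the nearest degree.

Convert each endpoint to a unit vector on the sphere (x = cos φ cos λ, y = cos φ sin λ, z = sin φ).
The central angle between the endpoints is δ = arccos(p₁·p₂) ≈ 1.588 rad (91.0°). The total great-circle distance is δ·R ≈ 1.588 × 6371 ≈ 10120 km, so the target fraction is f = 8200/10120 ≈ 0.810.
Interpolate at f ≈ 0.810 with slerp weights a = sin((1−f)δ)/sin δ ≈ 0.297, b = sin(fδ)/sin δ ≈ 0.960.
p = a·p₁ + b·p₂ ≈ (-0.215, 0.242, 0.946); φ = arcsin(p_z) ≈ 71.11°, λ = atan2(p_y, p_x) ≈ 131.71°.

≈ lat 71°, lon 132°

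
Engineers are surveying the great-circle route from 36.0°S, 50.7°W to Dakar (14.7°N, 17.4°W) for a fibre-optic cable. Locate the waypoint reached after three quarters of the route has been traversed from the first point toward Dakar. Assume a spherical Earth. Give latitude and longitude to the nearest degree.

≈ 2°N, 25°W

Write both endpoints as unit vectors p₁, p₂ with components (cos φ cos λ, cos φ sin λ, sin φ).
The central angle between the endpoints is δ = arccos(p₁·p₂) ≈ 1.042 rad (59.7°).
Interpolate at f = 3/4 with slerp weights a = sin((1−f)δ)/sin δ ≈ 0.298, b = sin(fδ)/sin δ ≈ 0.816.
p = a·p₁ + b·p₂ ≈ (0.906, -0.423, 0.032); φ = arcsin(p_z) ≈ 1.82°, λ = atan2(p_y, p_x) ≈ -25.02°.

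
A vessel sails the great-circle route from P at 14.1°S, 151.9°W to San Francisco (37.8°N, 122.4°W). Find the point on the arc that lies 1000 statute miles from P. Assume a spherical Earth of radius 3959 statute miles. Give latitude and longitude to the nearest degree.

≈ 1°S, 145°W

Convert each endpoint to a unit vector on the sphere (x = cos φ cos λ, y = cos φ sin λ, z = sin φ).
The central angle between the endpoints is δ = arccos(p₁·p₂) ≈ 1.027 rad (58.8°). The total great-circle distance is δ·R ≈ 1.027 × 3959 ≈ 4065 mi, so the target fraction is f = 1000/4065 ≈ 0.246.
Interpolate at f ≈ 0.246 with slerp weights a = sin((1−f)δ)/sin δ ≈ 0.817, b = sin(fδ)/sin δ ≈ 0.292.
p = a·p₁ + b·p₂ ≈ (-0.823, -0.568, -0.020); φ = arcsin(p_z) ≈ -1.15°, λ = atan2(p_y, p_x) ≈ -145.37°.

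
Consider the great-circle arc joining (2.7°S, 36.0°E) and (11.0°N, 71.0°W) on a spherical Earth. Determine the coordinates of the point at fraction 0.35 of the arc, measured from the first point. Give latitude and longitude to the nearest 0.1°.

Write both endpoints as unit vectors p₁, p₂ with components (cos φ cos λ, cos φ sin λ, sin φ).
The central angle between the endpoints is δ = arccos(p₁·p₂) ≈ 1.871 rad (107.2°).
Interpolate at f = 0.35 with slerp weights a = sin((1−f)δ)/sin δ ≈ 0.982, b = sin(fδ)/sin δ ≈ 0.638.
p = a·p₁ + b·p₂ ≈ (0.997, -0.015, 0.075); φ = arcsin(p_z) ≈ 4.32°, λ = atan2(p_y, p_x) ≈ -0.88°.

≈ (4.3°N, 0.9°W)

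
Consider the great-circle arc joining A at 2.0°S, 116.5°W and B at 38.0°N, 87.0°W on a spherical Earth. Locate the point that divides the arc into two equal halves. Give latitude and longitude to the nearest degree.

≈ 19°N, 104°W

Write both endpoints as unit vectors p₁, p₂ with components (cos φ cos λ, cos φ sin λ, sin φ).
The central angle between the endpoints is δ = arccos(p₁·p₂) ≈ 0.845 rad (48.4°).
Interpolate at f = 1/2 with slerp weights a = sin((1−f)δ)/sin δ ≈ 0.548, b = sin(fδ)/sin δ ≈ 0.548.
p = a·p₁ + b·p₂ ≈ (-0.222, -0.922, 0.318); φ = arcsin(p_z) ≈ 18.56°, λ = atan2(p_y, p_x) ≈ -103.53°.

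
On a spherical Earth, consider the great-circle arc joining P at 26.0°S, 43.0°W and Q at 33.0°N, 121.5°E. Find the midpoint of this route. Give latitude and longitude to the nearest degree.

≈ 24°N, 25°E

Convert each endpoint to a unit vector on the sphere (x = cos φ cos λ, y = cos φ sin λ, z = sin φ).
The central angle between the endpoints is δ = arccos(p₁·p₂) ≈ 2.877 rad (164.8°).
Interpolate at f = 1/2 with slerp weights a = sin((1−f)δ)/sin δ ≈ 3.787, b = sin(fδ)/sin δ ≈ 3.787.
p = a·p₁ + b·p₂ ≈ (0.830, 0.387, 0.402); φ = arcsin(p_z) ≈ 23.73°, λ = atan2(p_y, p_x) ≈ 24.98°.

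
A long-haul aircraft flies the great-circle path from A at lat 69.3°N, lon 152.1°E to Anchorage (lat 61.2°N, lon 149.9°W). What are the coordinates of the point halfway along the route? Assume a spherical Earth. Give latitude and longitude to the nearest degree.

From cos δ = sin φ₁ sin φ₂ + cos φ₁ cos φ₂ cos Δλ, the central angle is δ ≈ 0.428 rad (24.5°).
Interpolate at f = 1/2 with slerp weights a = sin((1−f)δ)/sin δ ≈ 0.512, b = sin(fδ)/sin δ ≈ 0.512.
p = a·p₁ + b·p₂ ≈ (-0.373, -0.039, 0.927); φ = arcsin(p_z) ≈ 67.97°, λ = atan2(p_y, p_x) ≈ -174.03°.

≈ lat 68°N, lon 174°W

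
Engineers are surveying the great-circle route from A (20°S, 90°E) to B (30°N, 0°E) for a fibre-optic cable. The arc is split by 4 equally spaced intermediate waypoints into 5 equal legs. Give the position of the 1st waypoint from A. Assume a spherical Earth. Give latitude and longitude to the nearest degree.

≈ (10°S, 72°E)

Write both endpoints as unit vectors p₁, p₂ with components (cos φ cos λ, cos φ sin λ, sin φ).
The central angle between the endpoints is δ = arccos(p₁·p₂) ≈ 1.743 rad (99.8°).
Interpolate at f = 1/5 with slerp weights a = sin((1−f)δ)/sin δ ≈ 0.999, b = sin(fδ)/sin δ ≈ 0.347.
p = a·p₁ + b·p₂ ≈ (0.300, 0.939, -0.168); φ = arcsin(p_z) ≈ -9.70°, λ = atan2(p_y, p_x) ≈ 72.27°.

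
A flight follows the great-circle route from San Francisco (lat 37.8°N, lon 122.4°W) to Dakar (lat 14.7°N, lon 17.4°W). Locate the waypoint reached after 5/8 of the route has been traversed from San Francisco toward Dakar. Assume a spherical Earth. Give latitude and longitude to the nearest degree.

≈ lat 34°N, lon 49°W

From cos δ = sin φ₁ sin φ₂ + cos φ₁ cos φ₂ cos Δλ, the central angle is δ ≈ 1.613 rad (92.4°).
Interpolate at f = 5/8 with slerp weights a = sin((1−f)δ)/sin δ ≈ 0.569, b = sin(fδ)/sin δ ≈ 0.847.
p = a·p₁ + b·p₂ ≈ (0.540, -0.625, 0.564); φ = arcsin(p_z) ≈ 34.31°, λ = atan2(p_y, p_x) ≈ -49.13°.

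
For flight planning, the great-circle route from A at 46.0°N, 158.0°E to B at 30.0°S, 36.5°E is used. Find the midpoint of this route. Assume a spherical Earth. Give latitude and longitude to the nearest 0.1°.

Write both endpoints as unit vectors p₁, p₂ with components (cos φ cos λ, cos φ sin λ, sin φ).
The central angle between the endpoints is δ = arccos(p₁·p₂) ≈ 2.310 rad (132.4°).
Interpolate at f = 1/2 with slerp weights a = sin((1−f)δ)/sin δ ≈ 1.238, b = sin(fδ)/sin δ ≈ 1.238.
p = a·p₁ + b·p₂ ≈ (0.065, 0.960, 0.272); φ = arcsin(p_z) ≈ 15.76°, λ = atan2(p_y, p_x) ≈ 86.16°.

≈ 15.8°N, 86.2°E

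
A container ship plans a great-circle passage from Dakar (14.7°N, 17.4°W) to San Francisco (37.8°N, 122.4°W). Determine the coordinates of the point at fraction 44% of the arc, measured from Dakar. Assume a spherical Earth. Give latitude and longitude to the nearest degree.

≈ 37°N, 56°W

From cos δ = sin φ₁ sin φ₂ + cos φ₁ cos φ₂ cos Δλ, the central angle is δ ≈ 1.613 rad (92.4°).
Interpolate at f = 0.44 with slerp weights a = sin((1−f)δ)/sin δ ≈ 0.786, b = sin(fδ)/sin δ ≈ 0.652.
p = a·p₁ + b·p₂ ≈ (0.449, -0.663, 0.599); φ = arcsin(p_z) ≈ 36.82°, λ = atan2(p_y, p_x) ≈ -55.85°.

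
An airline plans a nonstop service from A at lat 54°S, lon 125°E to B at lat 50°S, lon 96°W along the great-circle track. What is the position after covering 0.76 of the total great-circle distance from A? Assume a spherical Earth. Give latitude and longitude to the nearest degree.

≈ lat 65°S, lon 112°W

From cos δ = sin φ₁ sin φ₂ + cos φ₁ cos φ₂ cos Δλ, the central angle is δ ≈ 1.230 rad (70.5°).
Interpolate at f = 0.76 with slerp weights a = sin((1−f)δ)/sin δ ≈ 0.309, b = sin(fδ)/sin δ ≈ 0.854.
p = a·p₁ + b·p₂ ≈ (-0.161, -0.397, -0.904); φ = arcsin(p_z) ≈ -64.62°, λ = atan2(p_y, p_x) ≈ -112.12°.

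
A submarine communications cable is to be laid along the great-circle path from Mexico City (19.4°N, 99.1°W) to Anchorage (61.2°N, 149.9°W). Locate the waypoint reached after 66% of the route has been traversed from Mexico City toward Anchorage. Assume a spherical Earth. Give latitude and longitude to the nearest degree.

Convert each endpoint to a unit vector on the sphere (x = cos φ cos λ, y = cos φ sin λ, z = sin φ).
The central angle between the endpoints is δ = arccos(p₁·p₂) ≈ 0.954 rad (54.7°).
Interpolate at f = 0.66 with slerp weights a = sin((1−f)δ)/sin δ ≈ 0.391, b = sin(fδ)/sin δ ≈ 0.722.
p = a·p₁ + b·p₂ ≈ (-0.359, -0.538, 0.762); φ = arcsin(p_z) ≈ 49.67°, λ = atan2(p_y, p_x) ≈ -123.71°.

≈ 50°N, 124°W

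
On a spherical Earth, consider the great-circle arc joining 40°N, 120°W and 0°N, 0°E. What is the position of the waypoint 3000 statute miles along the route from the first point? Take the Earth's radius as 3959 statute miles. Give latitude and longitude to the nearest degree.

≈ 41°N, 62°W

The haversine formula gives a central angle δ ≈ 1.964 rad (112.5°) between the endpoints. The total great-circle distance is δ·R ≈ 1.964 × 3959 ≈ 7775 mi, so the target fraction is f = 3000/7775 ≈ 0.386.
Interpolate at f ≈ 0.386 with slerp weights a = sin((1−f)δ)/sin δ ≈ 1.011, b = sin(fδ)/sin δ ≈ 0.744.
p = a·p₁ + b·p₂ ≈ (0.357, -0.671, 0.650); φ = arcsin(p_z) ≈ 40.55°, λ = atan2(p_y, p_x) ≈ -62.01°.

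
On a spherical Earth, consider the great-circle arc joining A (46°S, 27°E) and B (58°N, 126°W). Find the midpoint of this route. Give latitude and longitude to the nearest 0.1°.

≈ (21.4°N, 20.2°W)

Convert each endpoint to a unit vector on the sphere (x = cos φ cos λ, y = cos φ sin λ, z = sin φ).
The central angle between the endpoints is δ = arccos(p₁·p₂) ≈ 2.788 rad (159.7°).
Interpolate at f = 1/2 with slerp weights a = sin((1−f)δ)/sin δ ≈ 2.840, b = sin(fδ)/sin δ ≈ 2.840.
p = a·p₁ + b·p₂ ≈ (0.873, -0.322, 0.366); φ = arcsin(p_z) ≈ 21.44°, λ = atan2(p_y, p_x) ≈ -20.24°.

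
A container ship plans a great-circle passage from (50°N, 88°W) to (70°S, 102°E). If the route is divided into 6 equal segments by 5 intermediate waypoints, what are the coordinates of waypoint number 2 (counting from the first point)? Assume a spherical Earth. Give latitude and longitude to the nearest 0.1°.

≈ (2.7°S, 95.8°W)

From cos δ = sin φ₁ sin φ₂ + cos φ₁ cos φ₂ cos Δλ, the central angle is δ ≈ 2.783 rad (159.4°).
Interpolate at f = 2/6 with slerp weights a = sin((1−f)δ)/sin δ ≈ 2.734, b = sin(fδ)/sin δ ≈ 2.279.
p = a·p₁ + b·p₂ ≈ (-0.101, -0.994, -0.048); φ = arcsin(p_z) ≈ -2.72°, λ = atan2(p_y, p_x) ≈ -95.79°.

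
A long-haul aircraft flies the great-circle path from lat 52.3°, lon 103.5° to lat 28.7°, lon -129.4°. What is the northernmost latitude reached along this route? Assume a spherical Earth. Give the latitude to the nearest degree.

The great circle lies in the plane with unit normal n̂ = (p₁ × p₂)/|p₁ × p₂|.
Here n̂_z ≈ +0.429; the vertex latitude is φ_max = arccos|n̂_z| ≈ 64.6°.
Check via Clairaut: cos φ_max = |cos φ₁| · sin C = cos(52.3°)·sin(44.5°) ≈ 0.429, again giving ≈ 64.6°.

≈ 65°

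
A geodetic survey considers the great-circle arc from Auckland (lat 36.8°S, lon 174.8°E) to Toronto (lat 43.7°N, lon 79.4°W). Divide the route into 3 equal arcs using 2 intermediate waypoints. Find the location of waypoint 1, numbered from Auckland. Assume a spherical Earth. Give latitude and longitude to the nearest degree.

≈ lat 10°S, lon 150°W

From cos δ = sin φ₁ sin φ₂ + cos φ₁ cos φ₂ cos Δλ, the central angle is δ ≈ 2.179 rad (124.9°).
Interpolate at f = 1/3 with slerp weights a = sin((1−f)δ)/sin δ ≈ 1.210, b = sin(fδ)/sin δ ≈ 0.809.
p = a·p₁ + b·p₂ ≈ (-0.857, -0.487, -0.166); φ = arcsin(p_z) ≈ -9.54°, λ = atan2(p_y, p_x) ≈ -150.39°.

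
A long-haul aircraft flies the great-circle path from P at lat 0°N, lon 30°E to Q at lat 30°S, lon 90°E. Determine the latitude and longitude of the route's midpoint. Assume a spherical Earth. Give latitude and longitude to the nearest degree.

≈ lat 17°S, lon 58°E

Write both endpoints as unit vectors p₁, p₂ with components (cos φ cos λ, cos φ sin λ, sin φ).
The central angle between the endpoints is δ = arccos(p₁·p₂) ≈ 1.123 rad (64.3°).
Interpolate at f = 1/2 with slerp weights a = sin((1−f)δ)/sin δ ≈ 0.591, b = sin(fδ)/sin δ ≈ 0.591.
p = a·p₁ + b·p₂ ≈ (0.512, 0.807, -0.295); φ = arcsin(p_z) ≈ -17.18°, λ = atan2(p_y, p_x) ≈ 57.63°.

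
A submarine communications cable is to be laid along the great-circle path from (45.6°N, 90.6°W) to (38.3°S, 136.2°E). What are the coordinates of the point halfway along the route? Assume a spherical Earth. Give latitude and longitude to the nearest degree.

≈ (9°N, 165°W)

The haversine formula gives a central angle δ ≈ 2.530 rad (145.0°) between the endpoints.
Interpolate at f = 1/2 with slerp weights a = sin((1−f)δ)/sin δ ≈ 1.661, b = sin(fδ)/sin δ ≈ 1.661.
p = a·p₁ + b·p₂ ≈ (-0.953, -0.260, 0.157); φ = arcsin(p_z) ≈ 9.05°, λ = atan2(p_y, p_x) ≈ -164.75°.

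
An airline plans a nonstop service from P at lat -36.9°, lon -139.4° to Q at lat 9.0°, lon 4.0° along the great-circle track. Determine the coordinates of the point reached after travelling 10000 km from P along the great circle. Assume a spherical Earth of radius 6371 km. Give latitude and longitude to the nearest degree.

≈ lat -24°, lon -30°

Convert each endpoint to a unit vector on the sphere (x = cos φ cos λ, y = cos φ sin λ, z = sin φ).
The central angle between the endpoints is δ = arccos(p₁·p₂) ≈ 2.386 rad (136.7°). The total great-circle distance is δ·R ≈ 2.386 × 6371 ≈ 15203 km, so the target fraction is f = 10000/15203 ≈ 0.658.
Interpolate at f ≈ 0.658 with slerp weights a = sin((1−f)δ)/sin δ ≈ 1.063, b = sin(fδ)/sin δ ≈ 1.459.
p = a·p₁ + b·p₂ ≈ (0.792, -0.453, -0.410); φ = arcsin(p_z) ≈ -24.21°, λ = atan2(p_y, p_x) ≈ -29.77°.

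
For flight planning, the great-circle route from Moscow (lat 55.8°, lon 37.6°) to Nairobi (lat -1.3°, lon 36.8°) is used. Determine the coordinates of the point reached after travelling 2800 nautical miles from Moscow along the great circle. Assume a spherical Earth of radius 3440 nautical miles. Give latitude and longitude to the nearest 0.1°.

≈ lat 9.2°, lon 36.9°

Convert each endpoint to a unit vector on the sphere (x = cos φ cos λ, y = cos φ sin λ, z = sin φ).
The central angle between the endpoints is δ = arccos(p₁·p₂) ≈ 0.997 rad (57.1°). The total great-circle distance is δ·R ≈ 0.997 × 3440 ≈ 3428 nmi, so the target fraction is f = 2800/3428 ≈ 0.817.
Interpolate at f ≈ 0.817 with slerp weights a = sin((1−f)δ)/sin δ ≈ 0.216, b = sin(fδ)/sin δ ≈ 0.866.
p = a·p₁ + b·p₂ ≈ (0.789, 0.593, 0.159); φ = arcsin(p_z) ≈ 9.17°, λ = atan2(p_y, p_x) ≈ 36.90°.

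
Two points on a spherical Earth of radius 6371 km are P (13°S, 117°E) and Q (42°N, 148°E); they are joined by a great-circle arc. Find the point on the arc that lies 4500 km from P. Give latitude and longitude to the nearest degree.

≈ (23°N, 135°E)

Convert each endpoint to a unit vector on the sphere (x = cos φ cos λ, y = cos φ sin λ, z = sin φ).
The central angle between the endpoints is δ = arccos(p₁·p₂) ≈ 1.081 rad (62.0°). The total great-circle distance is δ·R ≈ 1.081 × 6371 ≈ 6889 km, so the target fraction is f = 4500/6889 ≈ 0.653.
Interpolate at f ≈ 0.653 with slerp weights a = sin((1−f)δ)/sin δ ≈ 0.415, b = sin(fδ)/sin δ ≈ 0.735.
p = a·p₁ + b·p₂ ≈ (-0.647, 0.650, 0.399); φ = arcsin(p_z) ≈ 23.50°, λ = atan2(p_y, p_x) ≈ 134.87°.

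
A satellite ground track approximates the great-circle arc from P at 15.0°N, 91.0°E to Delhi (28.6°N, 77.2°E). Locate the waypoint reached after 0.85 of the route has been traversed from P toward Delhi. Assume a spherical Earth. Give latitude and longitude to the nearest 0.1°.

≈ 26.6°N, 79.5°E

Convert each endpoint to a unit vector on the sphere (x = cos φ cos λ, y = cos φ sin λ, z = sin φ).
The central angle between the endpoints is δ = arccos(p₁·p₂) ≈ 0.326 rad (18.7°).
Interpolate at f = 0.85 with slerp weights a = sin((1−f)δ)/sin δ ≈ 0.153, b = sin(fδ)/sin δ ≈ 0.854.
p = a·p₁ + b·p₂ ≈ (0.164, 0.879, 0.448); φ = arcsin(p_z) ≈ 26.64°, λ = atan2(p_y, p_x) ≈ 79.45°.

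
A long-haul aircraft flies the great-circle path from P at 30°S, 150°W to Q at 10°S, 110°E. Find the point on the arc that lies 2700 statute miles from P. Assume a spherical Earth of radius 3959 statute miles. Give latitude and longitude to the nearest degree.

The haversine formula gives a central angle δ ≈ 1.632 rad (93.5°) between the endpoints. The total great-circle distance is δ·R ≈ 1.632 × 3959 ≈ 6462 mi, so the target fraction is f = 2700/6462 ≈ 0.418.
Interpolate at f ≈ 0.418 with slerp weights a = sin((1−f)δ)/sin δ ≈ 0.815, b = sin(fδ)/sin δ ≈ 0.632.
p = a·p₁ + b·p₂ ≈ (-0.824, 0.232, -0.517); φ = arcsin(p_z) ≈ -31.14°, λ = atan2(p_y, p_x) ≈ 164.31°.

≈ 31°S, 164°E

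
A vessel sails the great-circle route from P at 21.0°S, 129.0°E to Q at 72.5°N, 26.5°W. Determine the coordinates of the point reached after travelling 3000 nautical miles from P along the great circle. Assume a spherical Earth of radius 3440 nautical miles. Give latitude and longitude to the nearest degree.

≈ 28°N, 121°E

Convert each endpoint to a unit vector on the sphere (x = cos φ cos λ, y = cos φ sin λ, z = sin φ).
The central angle between the endpoints is δ = arccos(p₁·p₂) ≈ 2.211 rad (126.7°). The total great-circle distance is δ·R ≈ 2.211 × 3440 ≈ 7605 nmi, so the target fraction is f = 3000/7605 ≈ 0.394.
Interpolate at f ≈ 0.394 with slerp weights a = sin((1−f)δ)/sin δ ≈ 1.213, b = sin(fδ)/sin δ ≈ 0.955.
p = a·p₁ + b·p₂ ≈ (-0.456, 0.752, 0.476); φ = arcsin(p_z) ≈ 28.40°, λ = atan2(p_y, p_x) ≈ 121.22°.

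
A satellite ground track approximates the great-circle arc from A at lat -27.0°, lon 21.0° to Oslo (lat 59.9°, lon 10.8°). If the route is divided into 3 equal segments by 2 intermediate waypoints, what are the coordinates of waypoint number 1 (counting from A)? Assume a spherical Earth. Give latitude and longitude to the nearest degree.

From cos δ = sin φ₁ sin φ₂ + cos φ₁ cos φ₂ cos Δλ, the central angle is δ ≈ 1.524 rad (87.3°).
Interpolate at f = 1/3 with slerp weights a = sin((1−f)δ)/sin δ ≈ 0.851, b = sin(fδ)/sin δ ≈ 0.487.
p = a·p₁ + b·p₂ ≈ (0.948, 0.317, 0.035); φ = arcsin(p_z) ≈ 2.00°, λ = atan2(p_y, p_x) ≈ 18.52°.

≈ lat 2°, lon 19°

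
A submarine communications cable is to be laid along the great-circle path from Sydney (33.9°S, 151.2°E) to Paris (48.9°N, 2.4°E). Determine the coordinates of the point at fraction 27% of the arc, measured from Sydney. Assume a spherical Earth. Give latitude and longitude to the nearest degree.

≈ 3°S, 122°E

Convert each endpoint to a unit vector on the sphere (x = cos φ cos λ, y = cos φ sin λ, z = sin φ).
The central angle between the endpoints is δ = arccos(p₁·p₂) ≈ 2.662 rad (152.5°).
Interpolate at f = 0.27 with slerp weights a = sin((1−f)δ)/sin δ ≈ 2.017, b = sin(fδ)/sin δ ≈ 1.426.
p = a·p₁ + b·p₂ ≈ (-0.531, 0.846, -0.051); φ = arcsin(p_z) ≈ -2.91°, λ = atan2(p_y, p_x) ≈ 122.11°.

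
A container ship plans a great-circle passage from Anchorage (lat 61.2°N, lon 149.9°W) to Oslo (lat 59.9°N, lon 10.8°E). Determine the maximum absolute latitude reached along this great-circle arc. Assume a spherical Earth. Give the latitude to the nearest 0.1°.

The great circle lies in the plane with unit normal n̂ = (p₁ × p₂)/|p₁ × p₂|.
Here n̂_z ≈ +0.094; the vertex latitude is φ_max = arccos|n̂_z| ≈ 84.6°.

≈ 84.6°N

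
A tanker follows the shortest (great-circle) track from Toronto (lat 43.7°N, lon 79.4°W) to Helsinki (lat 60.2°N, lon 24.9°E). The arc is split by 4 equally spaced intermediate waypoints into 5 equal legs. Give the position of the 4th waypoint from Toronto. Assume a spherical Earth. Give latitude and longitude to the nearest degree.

The haversine formula gives a central angle δ ≈ 1.035 rad (59.3°) between the endpoints.
Interpolate at f = 4/5 with slerp weights a = sin((1−f)δ)/sin δ ≈ 0.239, b = sin(fδ)/sin δ ≈ 0.857.
p = a·p₁ + b·p₂ ≈ (0.418, 0.009, 0.908); φ = arcsin(p_z) ≈ 65.29°, λ = atan2(p_y, p_x) ≈ 1.29°.

≈ lat 65°N, lon 1°E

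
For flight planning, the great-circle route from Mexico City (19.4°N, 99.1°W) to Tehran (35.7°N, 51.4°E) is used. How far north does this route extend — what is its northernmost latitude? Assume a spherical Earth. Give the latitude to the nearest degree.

≈ 65°N

The great circle lies in the plane with unit normal n̂ = (p₁ × p₂)/|p₁ × p₂|.
Here n̂_z ≈ +0.428; the vertex latitude is φ_max = arccos|n̂_z| ≈ 64.7°.
Check via Clairaut: cos φ_max = |cos φ₁| · sin C = cos(19.4°)·sin(27.0°) ≈ 0.428, again giving ≈ 64.7°.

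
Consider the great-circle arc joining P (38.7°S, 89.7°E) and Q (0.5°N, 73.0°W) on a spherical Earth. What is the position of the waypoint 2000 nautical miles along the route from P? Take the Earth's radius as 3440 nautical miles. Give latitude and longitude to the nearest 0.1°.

Write both endpoints as unit vectors p₁, p₂ with components (cos φ cos λ, cos φ sin λ, sin φ).
The central angle between the endpoints is δ = arccos(p₁·p₂) ≈ 2.420 rad (138.6°). The total great-circle distance is δ·R ≈ 2.420 × 3440 ≈ 8324 nmi, so the target fraction is f = 2000/8324 ≈ 0.240.
Interpolate at f ≈ 0.240 with slerp weights a = sin((1−f)δ)/sin δ ≈ 1.459, b = sin(fδ)/sin δ ≈ 0.831.
p = a·p₁ + b·p₂ ≈ (0.249, 0.344, -0.905); φ = arcsin(p_z) ≈ -64.86°, λ = atan2(p_y, p_x) ≈ 54.13°.

≈ (64.9°S, 54.1°E)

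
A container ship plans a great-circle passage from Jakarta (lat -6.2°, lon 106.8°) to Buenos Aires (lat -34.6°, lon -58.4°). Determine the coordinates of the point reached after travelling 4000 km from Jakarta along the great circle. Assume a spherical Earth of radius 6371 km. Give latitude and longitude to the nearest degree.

≈ lat -40°, lon 93°

Write both endpoints as unit vectors p₁, p₂ with components (cos φ cos λ, cos φ sin λ, sin φ).
The central angle between the endpoints is δ = arccos(p₁·p₂) ≈ 2.389 rad (136.9°). The total great-circle distance is δ·R ≈ 2.389 × 6371 ≈ 15220 km, so the target fraction is f = 4000/15220 ≈ 0.263.
Interpolate at f ≈ 0.263 with slerp weights a = sin((1−f)δ)/sin δ ≈ 1.436, b = sin(fδ)/sin δ ≈ 0.859.
p = a·p₁ + b·p₂ ≈ (-0.042, 0.765, -0.643); φ = arcsin(p_z) ≈ -40.02°, λ = atan2(p_y, p_x) ≈ 93.15°.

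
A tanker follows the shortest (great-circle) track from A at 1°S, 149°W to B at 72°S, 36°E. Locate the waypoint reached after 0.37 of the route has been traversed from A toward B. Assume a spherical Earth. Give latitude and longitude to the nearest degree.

≈ 41°S, 150°W

Convert each endpoint to a unit vector on the sphere (x = cos φ cos λ, y = cos φ sin λ, z = sin φ).
The central angle between the endpoints is δ = arccos(p₁·p₂) ≈ 1.866 rad (106.9°).
Interpolate at f = 0.37 with slerp weights a = sin((1−f)δ)/sin δ ≈ 0.965, b = sin(fδ)/sin δ ≈ 0.666.
p = a·p₁ + b·p₂ ≈ (-0.660, -0.376, -0.650); φ = arcsin(p_z) ≈ -40.54°, λ = atan2(p_y, p_x) ≈ -150.35°.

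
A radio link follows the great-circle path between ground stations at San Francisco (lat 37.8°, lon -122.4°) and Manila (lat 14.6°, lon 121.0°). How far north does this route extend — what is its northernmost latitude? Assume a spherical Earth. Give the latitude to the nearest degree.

≈ 46°

The great circle lies in the plane with unit normal n̂ = (p₁ × p₂)/|p₁ × p₂|.
Here n̂_z ≈ -0.696; the vertex latitude is φ_max = arccos|n̂_z| ≈ 45.9°.
Check via Clairaut: cos φ_max = |cos φ₁| · sin C = cos(37.8°)·sin(61.8°) ≈ 0.696, again giving ≈ 45.9°.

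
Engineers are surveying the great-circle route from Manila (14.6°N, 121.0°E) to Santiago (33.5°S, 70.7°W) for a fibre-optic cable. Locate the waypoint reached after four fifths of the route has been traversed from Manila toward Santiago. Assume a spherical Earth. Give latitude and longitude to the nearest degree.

≈ (57°S, 102°W)

The haversine formula gives a central angle δ ≈ 2.763 rad (158.3°) between the endpoints.
Interpolate at f = 4/5 with slerp weights a = sin((1−f)δ)/sin δ ≈ 1.422, b = sin(fδ)/sin δ ≈ 2.172.
p = a·p₁ + b·p₂ ≈ (-0.110, -0.530, -0.841); φ = arcsin(p_z) ≈ -57.20°, λ = atan2(p_y, p_x) ≈ -101.70°.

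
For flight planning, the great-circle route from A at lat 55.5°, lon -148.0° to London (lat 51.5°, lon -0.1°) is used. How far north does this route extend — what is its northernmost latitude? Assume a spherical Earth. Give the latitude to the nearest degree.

≈ 78°

The great circle lies in the plane with unit normal n̂ = (p₁ × p₂)/|p₁ × p₂|.
Here n̂_z ≈ +0.200; the vertex latitude is φ_max = arccos|n̂_z| ≈ 78.5°.
Check via Clairaut: cos φ_max = |cos φ₁| · sin C = cos(55.5°)·sin(20.6°) ≈ 0.200, again giving ≈ 78.5°.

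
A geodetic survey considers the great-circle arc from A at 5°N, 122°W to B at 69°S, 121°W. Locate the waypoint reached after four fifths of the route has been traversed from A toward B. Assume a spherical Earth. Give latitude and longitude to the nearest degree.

Convert each endpoint to a unit vector on the sphere (x = cos φ cos λ, y = cos φ sin λ, z = sin φ).
The central angle between the endpoints is δ = arccos(p₁·p₂) ≈ 1.292 rad (74.0°).
Interpolate at f = 4/5 with slerp weights a = sin((1−f)δ)/sin δ ≈ 0.266, b = sin(fδ)/sin δ ≈ 0.894.
p = a·p₁ + b·p₂ ≈ (-0.305, -0.499, -0.811); φ = arcsin(p_z) ≈ -54.20°, λ = atan2(p_y, p_x) ≈ -121.45°.

≈ 54°S, 121°W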